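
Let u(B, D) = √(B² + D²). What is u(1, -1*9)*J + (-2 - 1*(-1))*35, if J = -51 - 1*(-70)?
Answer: -35 + 19*√82 ≈ 137.05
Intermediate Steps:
J = 19 (J = -51 + 70 = 19)
u(1, -1*9)*J + (-2 - 1*(-1))*35 = √(1² + (-1*9)²)*19 + (-2 - 1*(-1))*35 = √(1 + (-9)²)*19 + (-2 + 1)*35 = √(1 + 81)*19 - 1*35 = √82*19 - 35 = 19*√82 - 35 = -35 + 19*√82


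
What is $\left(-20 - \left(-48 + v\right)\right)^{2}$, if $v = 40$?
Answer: $144$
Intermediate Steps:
$\left(-20 - \left(-48 + v\right)\right)^{2} = \left(-20 + \left(48 - 40\right)\right)^{2} = \left(-20 + 8\right)^{2} = \left(-12\right)^{2} = 144$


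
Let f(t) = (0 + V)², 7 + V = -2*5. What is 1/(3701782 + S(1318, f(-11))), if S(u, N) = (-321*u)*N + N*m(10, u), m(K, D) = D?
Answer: -1/118186858 ≈ -8.4612e-9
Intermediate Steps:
V = -17 (V = -7 - 2*5 = -7 - 10 = -17)
f(t) = 289 (f(t) = (0 - 17)² = (-17)² = 289)
S(u, N) = -320*N*u (S(u, N) = (-321*u)*N + N*u = -321*N*u + N*u = -320*N*u)
1/(3701782 + S(1318, f(-11))) = 1/(3701782 - 320*289*1318) = 1/(3701782 - 121888640) = 1/(-118186858) = -1/118186858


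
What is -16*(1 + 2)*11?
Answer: -528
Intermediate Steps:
-16*(1 + 2)*11 = -48*11 = -528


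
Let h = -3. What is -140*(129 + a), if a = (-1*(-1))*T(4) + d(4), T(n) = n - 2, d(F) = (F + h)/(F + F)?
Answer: -36715/2 ≈ -18358.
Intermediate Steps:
d(F) = (-3 + F)/(2*F) (d(F) = (F - 3)/(F + F) = (-3 + F)/((2*F)) = (-3 + F)*(1/(2*F)) = (-3 + F)/(2*F))
T(n) = -2 + n
a = 17/8 (a = (-1*(-1))*(-2 + 4) + (½)*(-3 + 4)/4 = 1*2 + (½)*(¼)*1 = 2 + ⅛ = 17/8 ≈ 2.1250)
-140*(129 + a) = -140*(129 + 17/8) = -140*1049/8 = -36715/2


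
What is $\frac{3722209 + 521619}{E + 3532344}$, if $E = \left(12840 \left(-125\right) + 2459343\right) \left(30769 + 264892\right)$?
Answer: $\frac{4243828}{252599438067} \approx 1.6801 \cdot 10^{-5}$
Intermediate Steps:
$E = 252595905723$ ($E = \left(-1605000 + 2459343\right) 295661 = 854343 \cdot 295661 = 252595905723$)
$\frac{3722209 + 521619}{E + 3532344} = \frac{3722209 + 521619}{252595905723 + 3532344} = \frac{4243828}{252599438067}$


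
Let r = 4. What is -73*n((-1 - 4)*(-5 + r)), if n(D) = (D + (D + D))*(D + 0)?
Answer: -5475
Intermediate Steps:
n(D) = 3*D² (n(D) = (D + 2*D)*D = (3*D)*D = 3*D²)
-73*n((-1 - 4)*(-5 + r)) = -219*((-1 - 4)*(-5 + 4))² = -219*(-5*(-1))² = -219*5² = -219*25 = -73*75 = -5475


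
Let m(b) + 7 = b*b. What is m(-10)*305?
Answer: 28365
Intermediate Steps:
m(b) = -7 + b² (m(b) = -7 + b*b = -7 + b²)
m(-10)*305 = (-7 + (-10)²)*305 = (-7 + 100)*305 = 93*305 = 28365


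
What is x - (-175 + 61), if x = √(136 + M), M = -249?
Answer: 114 + I*√113 ≈ 114.0 + 10.63*I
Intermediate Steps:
x = I*√113 (x = √(136 - 249) = √(-113) = I*√113 ≈ 10.63*I)
x - (-175 + 61) = I*√113 - (-175 + 61) = I*√113 - 1*(-114) = I*√113 + 114 = 114 + I*√113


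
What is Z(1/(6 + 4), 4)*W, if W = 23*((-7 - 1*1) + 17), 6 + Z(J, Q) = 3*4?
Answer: 1242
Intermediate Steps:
Z(J, Q) = 6 (Z(J, Q) = -6 + 3*4 = -6 + 12 = 6)
W = 207 (W = 23*((-7 - 1) + 17) = 23*(-8 + 17) = 23*9 = 207)
Z(1/(6 + 4), 4)*W = 6*207 = 1242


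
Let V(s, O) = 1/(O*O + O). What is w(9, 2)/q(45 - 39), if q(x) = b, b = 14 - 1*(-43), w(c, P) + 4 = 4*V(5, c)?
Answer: -178/2565 ≈ -0.069396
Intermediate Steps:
V(s, O) = 1/(O + O**2) (V(s, O) = 1/(O**2 + O) = 1/(O + O**2))
w(c, P) = -4 + 4/(c*(1 + c)) (w(c, P) = -4 + 4*(1/(c*(1 + c))) = -4 + 4/(c*(1 + c)))
b = 57 (b = 14 + 43 = 57)
q(x) = 57
w(9, 2)/q(45 - 39) = (4*(1 - 1*9*(1 + 9))/(9*(1 + 9)))/57 = (4*(1/9)*(1 - 1*9*10)/10)*(1/57) = (4*(1/9)*(1/10)*(1 - 90))*(1/57) = (4*(1/9)*(1/10)*(-89))*(1/57) = -178/45*1/57 = -178/2565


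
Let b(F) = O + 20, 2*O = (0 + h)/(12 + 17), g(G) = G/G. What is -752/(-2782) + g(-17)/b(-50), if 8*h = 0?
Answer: 8911/27820 ≈ 0.32031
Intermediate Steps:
h = 0 (h = (⅛)*0 = 0)
g(G) = 1
O = 0 (O = ((0 + 0)/(12 + 17))/2 = (0/29)/2 = (0*(1/29))/2 = (½)*0 = 0)
b(F) = 20 (b(F) = 0 + 20 = 20)
-752/(-2782) + g(-17)/b(-50) = -752/(-2782) + 1/20 = -752*(-1/2782) + 1*(1/20) = 376/1391 + 1/20 = 8911/27820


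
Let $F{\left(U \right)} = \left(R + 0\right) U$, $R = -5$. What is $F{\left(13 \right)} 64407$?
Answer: $-4186455$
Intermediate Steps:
$F{\left(U \right)} = - 5 U$ ($F{\left(U \right)} = \left(-5 + 0\right) U = - 5 U$)
$F{\left(13 \right)} 64407 = \left(-5\right) 13 \cdot 64407 = \left(-65\right) 64407 = -4186455$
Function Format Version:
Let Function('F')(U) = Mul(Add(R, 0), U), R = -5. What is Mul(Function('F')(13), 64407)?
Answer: -4186455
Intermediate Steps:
Function('F')(U) = Mul(-5, U) (Function('F')(U) = Mul(Add(-5, 0), U) = Mul(-5, U))
Mul(Function('F')(13), 64407) = Mul(Mul(-5, 13), 64407) = Mul(-65, 64407) = -4186455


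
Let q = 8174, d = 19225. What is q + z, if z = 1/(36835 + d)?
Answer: 458234441/56060 ≈ 8174.0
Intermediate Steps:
z = 1/56060 (z = 1/(36835 + 19225) = 1/56060 ≈ 1.7838e-5)
q + z = 8174 + 1/56060 = 458234441/56060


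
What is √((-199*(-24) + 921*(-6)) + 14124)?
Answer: 3*√1486 ≈ 115.65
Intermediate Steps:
√((-199*(-24) + 921*(-6)) + 14124) = √((4776 - 5526) + 14124) = √(-750 + 14124) = √13374 = 3*√1486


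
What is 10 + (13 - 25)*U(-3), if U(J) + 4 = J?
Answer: 94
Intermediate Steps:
U(J) = -4 + J
10 + (13 - 25)*U(-3) = 10 + (13 - 25)*(-4 - 3) = 10 - 12*(-7) = 10 + 84 = 94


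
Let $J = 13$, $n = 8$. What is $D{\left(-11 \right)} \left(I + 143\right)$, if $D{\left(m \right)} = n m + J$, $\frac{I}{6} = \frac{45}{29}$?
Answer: $- \frac{331275}{29} \approx -11423.0$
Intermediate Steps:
$I = \frac{270}{29}$ ($I = 6 \cdot \frac{45}{29} = \frac{270}{29} \approx 9.3103$)
$D{\left(m \right)} = 13 + 8 m$ ($D{\left(m \right)} = 8 m + 13 = 13 + 8 m$)
$D{\left(-11 \right)} \left(I + 143\right) = \left(13 + 8 \left(-11\right)\right) \left(\frac{270}{29} + 143\right) = \left(13 - 88\right) \frac{4417}{29} = \left(-75\right) \frac{4417}{29} = - \frac{331275}{29}$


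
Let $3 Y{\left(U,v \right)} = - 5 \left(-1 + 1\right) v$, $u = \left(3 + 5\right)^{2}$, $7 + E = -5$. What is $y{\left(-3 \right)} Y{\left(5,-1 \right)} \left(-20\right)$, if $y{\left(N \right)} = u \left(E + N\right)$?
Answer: $0$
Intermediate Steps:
$E = -12$ ($E = -7 - 5 = -12$)
$u = 64$ ($u = 8^{2} = 64$)
$y{\left(N \right)} = -768 + 64 N$ ($y{\left(N \right)} = 64 \left(-12 + N\right) = -768 + 64 N$)
$Y{\left(U,v \right)} = 0$ ($Y{\left(U,v \right)} = \frac{- 5 \left(-1 + 1\right) v}{3} = \frac{\left(-5\right) 0 v}{3} = \frac{0 v}{3} = \frac{1}{3} \cdot 0 = 0$)
$y{\left(-3 \right)} Y{\left(5,-1 \right)} \left(-20\right) = \left(-768 + 64 \left(-3\right)\right) 0 \left(-20\right) = \left(-768 - 192\right) 0 \left(-20\right) = \left(-960\right) 0 \left(-20\right) = 0 \left(-20\right) = 0$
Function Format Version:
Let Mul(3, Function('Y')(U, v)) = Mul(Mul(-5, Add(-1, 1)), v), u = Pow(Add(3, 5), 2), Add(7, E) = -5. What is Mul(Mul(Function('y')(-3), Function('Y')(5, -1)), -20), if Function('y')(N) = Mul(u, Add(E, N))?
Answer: 0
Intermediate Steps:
E = -12 (E = Add(-7, -5) = -12)
u = 64 (u = Pow(8, 2) = 64)
Function('y')(N) = Add(-768, Mul(64, N)) (Function('y')(N) = Mul(64, Add(-12, N)) = Add(-768, Mul(64, N)))
Function('Y')(U, v) = 0 (Function('Y')(U, v) = Mul(Rational(1, 3), Mul(Mul(-5, Add(-1, 1)), v)) = Mul(Rational(1, 3), Mul(Mul(-5, 0), v)) = Mul(Rational(1, 3), Mul(0, v)) = Mul(Rational(1, 3), 0) = 0)
Mul(Mul(Function('y')(-3), Function('Y')(5, -1)), -20) = Mul(Mul(Add(-768, Mul(64, -3)), 0), -20) = Mul(Mul(Add(-768, -192), 0), -20) = Mul(Mul(-960, 0), -20) = Mul(0, -20) = 0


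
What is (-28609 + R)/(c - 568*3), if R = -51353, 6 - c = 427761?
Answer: 26654/143153 ≈ 0.18619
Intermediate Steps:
c = -427755 (c = 6 - 1*427761 = 6 - 427761 = -427755)
(-28609 + R)/(c - 568*3) = (-28609 - 51353)/(-427755 - 568*3) = -79962/(-427755 - 1704) = -79962/(-429459) = -79962*(-1/429459) = 26654/143153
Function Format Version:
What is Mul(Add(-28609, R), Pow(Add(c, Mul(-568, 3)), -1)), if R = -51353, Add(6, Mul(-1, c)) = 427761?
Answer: Rational(26654, 143153) ≈ 0.18619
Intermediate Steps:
c = -427755 (c = Add(6, Mul(-1, 427761)) = Add(6, -427761) = -427755)
Mul(Add(-28609, R), Pow(Add(c, Mul(-568, 3)), -1)) = Mul(Add(-28609, -51353), Pow(Add(-427755, Mul(-568, 3)), -1)) = Mul(-79962, Pow(Add(-427755, -1704), -1)) = Mul(-79962, Pow(-429459, -1)) = Mul(-79962, Rational(-1, 429459)) = Rational(26654, 143153)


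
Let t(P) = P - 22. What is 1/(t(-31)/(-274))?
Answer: 274/53 ≈ 5.1698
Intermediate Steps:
t(P) = -22 + P
1/(t(-31)/(-274)) = 1/((-22 - 31)/(-274)) = 1/(-53*(-1/274)) = 1/(53/274) = 274/53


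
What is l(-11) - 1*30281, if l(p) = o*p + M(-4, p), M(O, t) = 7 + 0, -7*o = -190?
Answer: -214008/7 ≈ -30573.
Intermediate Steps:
o = 190/7 (o = -⅐*(-190) = 190/7 ≈ 27.143)
M(O, t) = 7
l(p) = 7 + 190*p/7 (l(p) = 190*p/7 + 7 = 7 + 190*p/7)
l(-11) - 1*30281 = (7 + (190/7)*(-11)) - 1*30281 = (7 - 2090/7) - 30281 = -2041/7 - 30281 = -214008/7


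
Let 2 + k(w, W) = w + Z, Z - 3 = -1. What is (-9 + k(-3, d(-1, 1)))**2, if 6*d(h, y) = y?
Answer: 144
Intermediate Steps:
Z = 2 (Z = 3 - 1 = 2)
d(h, y) = y/6
k(w, W) = w (k(w, W) = -2 + (w + 2) = -2 + (2 + w) = w)
(-9 + k(-3, d(-1, 1)))**2 = (-9 - 3)**2 = (-12)**2 = 144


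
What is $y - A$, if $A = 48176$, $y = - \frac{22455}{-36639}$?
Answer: $- \frac{196122001}{4071} \approx -48175.0$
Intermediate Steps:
$y = \frac{2495}{4071}$ ($y = \left(-22455\right) \left(- \frac{1}{36639}\right) = \frac{2495}{4071} \approx 0.61287$)
$y - A = \frac{2495}{4071} - 48176 = - \frac{196122001}{4071}$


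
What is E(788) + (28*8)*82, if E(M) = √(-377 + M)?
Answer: 18368 + √411 ≈ 18388.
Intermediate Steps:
E(788) + (28*8)*82 = √(-377 + 788) + (28*8)*82 = √411 + 224*82 = √411 + 18368 = 18368 + √411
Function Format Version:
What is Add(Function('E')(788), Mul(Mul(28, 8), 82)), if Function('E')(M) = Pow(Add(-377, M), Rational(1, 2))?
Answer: Add(18368, Pow(411, Rational(1, 2))) ≈ 18388.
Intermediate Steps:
Add(Function('E')(788), Mul(Mul(28, 8), 82)) = Add(Pow(Add(-377, 788), Rational(1, 2)), Mul(Mul(28, 8), 82)) = Add(Pow(411, Rational(1, 2)), Mul(224, 82)) = Add(Pow(411, Rational(1, 2)), 18368) = Add(18368, Pow(411, Rational(1, 2)))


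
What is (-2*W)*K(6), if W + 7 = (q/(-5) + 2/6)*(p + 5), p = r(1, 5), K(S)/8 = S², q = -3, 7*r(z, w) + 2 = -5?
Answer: 9408/5 ≈ 1881.6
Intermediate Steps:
r(z, w) = -1 (r(z, w) = -2/7 + (⅐)*(-5) = -2/7 - 5/7 = -1)
K(S) = 8*S²
p = -1
W = -49/15 (W = -7 + (-3/(-5) + 2/6)*(-1 + 5) = -7 + (-3*(-⅕) + 2*(⅙))*4 = -7 + (⅗ + ⅓)*4 = -7 + (14/15)*4 = -7 + 56/15 = -49/15 ≈ -3.2667)
(-2*W)*K(6) = (-2*(-49/15))*(8*6²) = 98*(8*36)/15 = (98/15)*288 = 9408/5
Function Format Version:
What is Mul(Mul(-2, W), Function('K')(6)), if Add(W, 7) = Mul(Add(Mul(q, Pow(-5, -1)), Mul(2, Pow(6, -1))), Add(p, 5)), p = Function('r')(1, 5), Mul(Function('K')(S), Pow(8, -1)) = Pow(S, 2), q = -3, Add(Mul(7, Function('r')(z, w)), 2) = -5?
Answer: Rational(9408, 5) ≈ 1881.6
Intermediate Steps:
Function('r')(z, w) = -1 (Function('r')(z, w) = Add(Rational(-2, 7), Mul(Rational(1, 7), -5)) = Add(Rational(-2, 7), Rational(-5, 7)) = -1)
Function('K')(S) = Mul(8, Pow(S, 2))
p = -1
W = Rational(-49, 15) (W = Add(-7, Mul(Add(Mul(-3, Pow(-5, -1)), Mul(2, Pow(6, -1))), Add(-1, 5))) = Add(-7, Mul(Add(Mul(-3, Rational(-1, 5)), Mul(2, Rational(1, 6))), 4)) = Add(-7, Mul(Add(Rational(3, 5), Rational(1, 3)), 4)) = Add(-7, Mul(Rational(14, 15), 4)) = Add(-7, Rational(56, 15)) = Rational(-49, 15) ≈ -3.2667)
Mul(Mul(-2, W), Function('K')(6)) = Mul(Mul(-2, Rational(-49, 15)), Mul(8, Pow(6, 2))) = Mul(Rational(98, 15), Mul(8, 36)) = Mul(Rational(98, 15), 288) = Rational(9408, 5)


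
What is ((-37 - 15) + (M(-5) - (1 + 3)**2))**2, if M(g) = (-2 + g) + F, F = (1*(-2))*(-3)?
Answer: 4761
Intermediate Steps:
F = 6 (F = -2*(-3) = 6)
M(g) = 4 + g (M(g) = (-2 + g) + 6 = 4 + g)
((-37 - 15) + (M(-5) - (1 + 3)**2))**2 = ((-37 - 15) + ((4 - 5) - (1 + 3)**2))**2 = (-52 + (-1 - 1*4**2))**2 = (-52 + (-1 - 1*16))**2 = (-52 + (-1 - 16))**2 = (-52 - 17)**2 = (-69)**2 = 4761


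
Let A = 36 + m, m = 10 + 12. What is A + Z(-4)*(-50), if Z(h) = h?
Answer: 258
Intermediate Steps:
m = 22
A = 58 (A = 36 + 22 = 58)
A + Z(-4)*(-50) = 58 - 4*(-50) = 58 + 200 = 258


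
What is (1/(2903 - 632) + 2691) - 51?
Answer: 5995441/2271 ≈ 2640.0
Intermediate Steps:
(1/(2903 - 632) + 2691) - 51 = (1/2271 + 2691) - 51 = 6111262/2271 - 51 = 5995441/2271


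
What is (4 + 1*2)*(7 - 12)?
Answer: -30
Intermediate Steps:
(4 + 1*2)*(7 - 12) = (4 + 2)*(-5) = 6*(-5) = -30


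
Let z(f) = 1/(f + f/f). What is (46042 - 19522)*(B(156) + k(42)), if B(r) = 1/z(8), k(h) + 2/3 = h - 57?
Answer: -176800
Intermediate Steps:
z(f) = 1/(1 + f) (z(f) = 1/(f + 1) = 1/(1 + f))
k(h) = -173/3 + h (k(h) = -2/3 + (h - 57) = -2/3 + (-57 + h) = -173/3 + h)
B(r) = 9 (B(r) = 1/(1/(1 + 8)) = 1/(1/9) = 9)
(46042 - 19522)*(B(156) + k(42)) = (46042 - 19522)*(9 + (-173/3 + 42)) = 26520*(9 - 47/3) = 26520*(-20/3) = -176800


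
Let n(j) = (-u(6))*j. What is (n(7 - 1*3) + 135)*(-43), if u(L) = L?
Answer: -4773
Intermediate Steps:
n(j) = -6*j (n(j) = (-1*6)*j = -6*j)
(n(7 - 1*3) + 135)*(-43) = (-6*(7 - 1*3) + 135)*(-43) = (-6*(7 - 3) + 135)*(-43) = (-6*4 + 135)*(-43) = (-24 + 135)*(-43) = 111*(-43) = -4773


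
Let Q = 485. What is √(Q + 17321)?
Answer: √17806 ≈ 133.44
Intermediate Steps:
√(Q + 17321) = √(485 + 17321) = √17806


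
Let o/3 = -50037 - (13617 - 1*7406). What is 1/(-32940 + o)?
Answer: -1/201684 ≈ -4.9583e-6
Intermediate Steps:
o = -168744 (o = 3*(-50037 - (13617 - 1*7406)) = 3*(-50037 - (13617 - 7406)) = 3*(-50037 - 1*6211) = 3*(-50037 - 6211) = 3*(-56248) = -168744)
1/(-32940 + o) = 1/(-32940 - 168744) = 1/(-201684) = -1/201684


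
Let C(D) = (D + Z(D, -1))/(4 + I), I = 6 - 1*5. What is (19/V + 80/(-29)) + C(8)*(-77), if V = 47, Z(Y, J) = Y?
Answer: -1695261/6815 ≈ -248.75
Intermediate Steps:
I = 1 (I = 6 - 5 = 1)
C(D) = 2*D/5 (C(D) = (D + D)/(4 + 1) = (2*D)/5 = (2*D)*(⅕) = 2*D/5)
(19/V + 80/(-29)) + C(8)*(-77) = (19/47 + 80/(-29)) + ((⅖)*8)*(-77) = (19*(1/47) + 80*(-1/29)) + (16/5)*(-77) = (19/47 - 80/29) - 1232/5 = -3209/1363 - 1232/5 = -1695261/6815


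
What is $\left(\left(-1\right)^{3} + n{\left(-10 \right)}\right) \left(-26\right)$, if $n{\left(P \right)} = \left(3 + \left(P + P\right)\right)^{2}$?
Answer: $-7488$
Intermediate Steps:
$n{\left(P \right)} = \left(3 + 2 P\right)^{2}$
$\left(\left(-1\right)^{3} + n{\left(-10 \right)}\right) \left(-26\right) = \left(\left(-1\right)^{3} + \left(3 + 2 \left(-10\right)\right)^{2}\right) \left(-26\right) = \left(-1 + \left(3 - 20\right)^{2}\right) \left(-26\right) = \left(-1 + \left(-17\right)^{2}\right) \left(-26\right) = \left(-1 + 289\right) \left(-26\right) = 288 \left(-26\right) = -7488$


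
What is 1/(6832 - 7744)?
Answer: -1/912 ≈ -0.0010965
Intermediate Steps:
1/(6832 - 7744) = 1/(-912) = -1/912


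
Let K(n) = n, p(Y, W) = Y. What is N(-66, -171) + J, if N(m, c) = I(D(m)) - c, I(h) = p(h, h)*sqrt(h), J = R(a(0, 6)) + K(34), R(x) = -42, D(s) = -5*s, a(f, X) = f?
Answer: 163 + 330*sqrt(330) ≈ 6157.8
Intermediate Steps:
J = -8 (J = -42 + 34 = -8)
I(h) = h**(3/2) (I(h) = h*sqrt(h) = h**(3/2))
N(m, c) = -c + 5*sqrt(5)*(-m)**(3/2) (N(m, c) = (-5*m)**(3/2) - c = 5*sqrt(5)*(-m)**(3/2) - c = -c + 5*sqrt(5)*(-m)**(3/2))
N(-66, -171) + J = (-1*(-171) + 5*sqrt(5)*(-1*(-66))**(3/2)) - 8 = (171 + 5*sqrt(5)*66**(3/2)) - 8 = (171 + 5*sqrt(5)*(66*sqrt(66))) - 8 = (171 + 330*sqrt(330)) - 8 = 163 + 330*sqrt(330)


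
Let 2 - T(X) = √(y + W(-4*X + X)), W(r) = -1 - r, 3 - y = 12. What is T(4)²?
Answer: (2 - √2)² ≈ 0.34315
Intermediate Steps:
y = -9 (y = 3 - 1*12 = 3 - 12 = -9)
T(X) = 2 - √(-10 + 3*X) (T(X) = 2 - √(-9 + (-1 - (-4*X + X))) = 2 - √(-9 + (-1 - (-3)*X)) = 2 - √(-9 + (-1 + 3*X)) = 2 - √(-10 + 3*X))
T(4)² = (2 - √(-10 + 3*4))² = (2 - √(-10 + 12))² = (2 - √2)²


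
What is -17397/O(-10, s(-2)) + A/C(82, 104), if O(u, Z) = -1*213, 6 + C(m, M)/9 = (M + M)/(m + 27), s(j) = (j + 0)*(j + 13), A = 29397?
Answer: -68075399/94998 ≈ -716.60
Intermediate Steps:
s(j) = j*(13 + j)
C(m, M) = -54 + 18*M/(27 + m) (C(m, M) = -54 + 9*((M + M)/(m + 27)) = -54 + 9*((2*M)/(27 + m)) = -54 + 9*(2*M/(27 + m)) = -54 + 18*M/(27 + m))
O(u, Z) = -213
-17397/O(-10, s(-2)) + A/C(82, 104) = -17397/(-213) + 29397/((18*(-81 + 104 - 3*82)/(27 + 82))) = -17397*(-1/213) + 29397/((18*(-81 + 104 - 246)/109)) = 5799/71 + 29397/((18*(1/109)*(-223))) = 5799/71 + 29397/(-4014/109) = 5799/71 + 29397*(-109/4014) = 5799/71 - 1068091/1338 = -68075399/94998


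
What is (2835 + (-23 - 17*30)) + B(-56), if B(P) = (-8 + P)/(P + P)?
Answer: 16118/7 ≈ 2302.6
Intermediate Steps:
B(P) = (-8 + P)/(2*P) (B(P) = (-8 + P)/((2*P)) = (-8 + P)*(1/(2*P)) = (-8 + P)/(2*P))
(2835 + (-23 - 17*30)) + B(-56) = (2835 + (-23 - 17*30)) + (1/2)*(-8 - 56)/(-56) = (2835 + (-23 - 510)) + (1/2)*(-1/56)*(-64) = (2835 - 533) + 4/7 = 2302 + 4/7 = 16118/7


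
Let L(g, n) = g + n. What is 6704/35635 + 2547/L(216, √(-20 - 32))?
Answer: 4979449238/416109895 - 2547*I*√13/23354 ≈ 11.967 - 0.39322*I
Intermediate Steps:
6704/35635 + 2547/L(216, √(-20 - 32)) = 6704/35635 + 2547/(216 + √(-20 - 32)) = 6704*(1/35635) + 2547/(216 + √(-52)) = 6704/35635 + 2547/(216 + 2*I*√13)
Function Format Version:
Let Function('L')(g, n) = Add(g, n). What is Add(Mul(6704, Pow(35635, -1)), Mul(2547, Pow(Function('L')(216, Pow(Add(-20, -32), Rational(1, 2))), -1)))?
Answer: Add(Rational(4979449238, 416109895), Mul(Rational(-2547, 23354), I, Pow(13, Rational(1, 2)))) ≈ Add(11.967, Mul(-0.39322, I))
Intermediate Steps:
Add(Mul(6704, Pow(35635, -1)), Mul(2547, Pow(Function('L')(216, Pow(Add(-20, -32), Rational(1, 2))), -1))) = Add(Mul(6704, Pow(35635, -1)), Mul(2547, Pow(Add(216, Pow(Add(-20, -32), Rational(1, 2))), -1))) = Add(Mul(6704, Rational(1, 35635)), Mul(2547, Pow(Add(216, Pow(-52, Rational(1, 2))), -1))) = Add(Rational(6704, 35635), Mul(2547, Pow(Add(216, Mul(2, I, Pow(13, Rational(1, 2)))), -1)))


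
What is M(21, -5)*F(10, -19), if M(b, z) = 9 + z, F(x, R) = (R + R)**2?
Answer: 5776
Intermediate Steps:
F(x, R) = 4*R**2 (F(x, R) = (2*R)**2 = 4*R**2)
M(21, -5)*F(10, -19) = (9 - 5)*(4*(-19)**2) = 4*(4*361) = 4*1444 = 5776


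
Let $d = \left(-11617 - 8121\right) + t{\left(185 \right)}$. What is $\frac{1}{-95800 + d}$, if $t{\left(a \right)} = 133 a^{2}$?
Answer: $\frac{1}{4436387} \approx 2.2541 \cdot 10^{-7}$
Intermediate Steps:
$d = 4532187$ ($d = \left(-11617 - 8121\right) + 133 \cdot 185^{2} = -19738 + 133 \cdot 34225 = -19738 + 4551925 = 4532187$)
$\frac{1}{-95800 + d} = \frac{1}{-95800 + 4532187} = \frac{1}{4436387}$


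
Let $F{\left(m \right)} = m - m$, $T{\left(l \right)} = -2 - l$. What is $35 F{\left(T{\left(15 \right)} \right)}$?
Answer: $0$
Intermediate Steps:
$F{\left(m \right)} = 0$
$35 F{\left(T{\left(15 \right)} \right)} = 35 \cdot 0 = 0$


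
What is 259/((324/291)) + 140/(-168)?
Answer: 25033/108 ≈ 231.79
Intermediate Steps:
259/((324/291)) + 140/(-168) = 259/((324*(1/291))) + 140*(-1/168) = 259/(108/97) - ⅚ = 259*(97/108) - ⅚ = 25123/108 - ⅚ = 25033/108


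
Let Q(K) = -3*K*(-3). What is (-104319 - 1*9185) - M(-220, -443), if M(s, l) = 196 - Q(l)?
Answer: -117687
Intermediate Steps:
Q(K) = 9*K
M(s, l) = 196 - 9*l
(-104319 - 1*9185) - M(-220, -443) = (-104319 - 1*9185) - (196 - 9*(-443)) = (-104319 - 9185) - (196 + 3987) = -113504 - 1*4183 = -113504 - 4183 = -117687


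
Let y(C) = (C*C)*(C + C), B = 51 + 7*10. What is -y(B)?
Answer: -3543122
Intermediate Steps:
B = 121 (B = 51 + 70 = 121)
y(C) = 2*C³ (y(C) = C²*(2*C) = 2*C³)
-y(B) = -2*121³ = -2*1771561 = -1*3543122 = -3543122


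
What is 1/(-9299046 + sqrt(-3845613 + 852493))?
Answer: -4649523/43236129751618 - I*sqrt(187070)/21618064875809 ≈ -1.0754e-7 - 2.0007e-11*I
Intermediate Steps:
1/(-9299046 + sqrt(-3845613 + 852493)) = 1/(-9299046 + sqrt(-2993120)) = 1/(-9299046 + 4*I*sqrt(187070))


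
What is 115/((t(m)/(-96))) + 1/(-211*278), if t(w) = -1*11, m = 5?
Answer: 647584309/645238 ≈ 1003.6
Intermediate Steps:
t(w) = -11
115/((t(m)/(-96))) + 1/(-211*278) = 115/((-11/(-96))) + 1/(-211*278) = 115/((-11*(-1/96))) - 1/211*1/278 = 115/(11/96) - 1/58658 = 115*(96/11) - 1/58658 = 11040/11 - 1/58658 = 647584309/645238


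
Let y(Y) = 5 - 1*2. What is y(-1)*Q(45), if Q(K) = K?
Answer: 135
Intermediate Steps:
y(Y) = 3 (y(Y) = 5 - 2 = 3)
y(-1)*Q(45) = 3*45 = 135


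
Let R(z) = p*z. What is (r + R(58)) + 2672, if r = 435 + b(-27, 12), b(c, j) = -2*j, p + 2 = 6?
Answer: 3315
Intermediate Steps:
p = 4 (p = -2 + 6 = 4)
R(z) = 4*z
r = 411 (r = 435 - 2*12 = 435 - 24 = 411)
(r + R(58)) + 2672 = (411 + 4*58) + 2672 = (411 + 232) + 2672 = 643 + 2672 = 3315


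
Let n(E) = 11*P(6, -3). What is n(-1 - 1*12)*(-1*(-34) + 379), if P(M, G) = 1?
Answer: 4543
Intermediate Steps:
n(E) = 11 (n(E) = 11*1 = 11)
n(-1 - 1*12)*(-1*(-34) + 379) = 11*(-1*(-34) + 379) = 11*(34 + 379) = 11*413 = 4543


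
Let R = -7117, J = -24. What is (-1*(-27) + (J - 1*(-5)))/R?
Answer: -8/7117 ≈ -0.0011241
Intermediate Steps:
(-1*(-27) + (J - 1*(-5)))/R = (-1*(-27) + (-24 - 1*(-5)))/(-7117) = (27 + (-24 + 5))*(-1/7117) = (27 - 19)*(-1/7117) = 8*(-1/7117) = -8/7117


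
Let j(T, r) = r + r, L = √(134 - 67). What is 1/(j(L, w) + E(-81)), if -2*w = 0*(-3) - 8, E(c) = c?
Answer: -1/73 ≈ -0.013699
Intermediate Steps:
w = 4 (w = -(0*(-3) - 8)/2 = -(0 - 8)/2 = -½*(-8) = 4)
L = √67 ≈ 8.1853
j(T, r) = 2*r
1/(j(L, w) + E(-81)) = 1/(2*4 - 81) = 1/(8 - 81) = 1/(-73) = -1/73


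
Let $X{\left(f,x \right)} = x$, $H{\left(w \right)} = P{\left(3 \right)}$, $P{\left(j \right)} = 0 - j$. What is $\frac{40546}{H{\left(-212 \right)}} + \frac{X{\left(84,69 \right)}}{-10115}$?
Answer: $- \frac{410122997}{30345} \approx -13515.0$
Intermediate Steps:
$P{\left(j \right)} = - j$
$H{\left(w \right)} = -3$ ($H{\left(w \right)} = \left(-1\right) 3 = -3$)
$\frac{40546}{H{\left(-212 \right)}} + \frac{X{\left(84,69 \right)}}{-10115} = \frac{40546}{-3} + \frac{69}{-10115} = 40546 \left(- \frac{1}{3}\right) + 69 \left(- \frac{1}{10115}\right) = - \frac{40546}{3} - \frac{69}{10115} = - \frac{410122997}{30345}$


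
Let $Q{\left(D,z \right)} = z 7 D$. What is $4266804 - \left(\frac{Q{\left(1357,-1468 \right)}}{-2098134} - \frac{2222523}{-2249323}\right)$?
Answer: $\frac{10068318984714133405}{2359690531641} \approx 4.2668 \cdot 10^{6}$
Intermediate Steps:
$Q{\left(D,z \right)} = 7 D z$ ($Q{\left(D,z \right)} = 7 z D = 7 D z$)
$4266804 - \left(\frac{Q{\left(1357,-1468 \right)}}{-2098134} - \frac{2222523}{-2249323}\right) = 4266804 - \left(\frac{7 \cdot 1357 \left(-1468\right)}{-2098134} - \frac{2222523}{-2249323}\right) = 4266804 - \left(\left(-13944532\right) \left(- \frac{1}{2098134}\right) - - \frac{2222523}{2249323}\right) = 4266804 - \left(\frac{6972266}{1049067} + \frac{2222523}{2249323}\right) = 4266804 - \frac{18014453811959}{2359690531641} = \frac{10068318984714133405}{2359690531641}$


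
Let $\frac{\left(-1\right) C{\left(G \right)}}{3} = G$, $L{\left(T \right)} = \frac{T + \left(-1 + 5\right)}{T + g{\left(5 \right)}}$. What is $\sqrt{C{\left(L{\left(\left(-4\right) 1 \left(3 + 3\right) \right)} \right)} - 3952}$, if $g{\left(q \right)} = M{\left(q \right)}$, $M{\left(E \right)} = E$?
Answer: $\frac{2 i \sqrt{356953}}{19} \approx 62.89 i$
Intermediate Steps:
$g{\left(q \right)} = q$
$L{\left(T \right)} = \frac{4 + T}{5 + T}$ ($L{\left(T \right)} = \frac{T + \left(-1 + 5\right)}{T + 5} = \frac{T + 4}{5 + T} = \frac{4 + T}{5 + T}$)
$C{\left(G \right)} = - 3 G$
$\sqrt{C{\left(L{\left(\left(-4\right) 1 \left(3 + 3\right) \right)} \right)} - 3952} = \sqrt{- 3 \frac{4 + \left(-4\right) 1 \left(3 + 3\right)}{5 + \left(-4\right) 1 \left(3 + 3\right)} - 3952} = \sqrt{- 3 \frac{4 - 24}{5 - 24} - 3952} = \sqrt{- 3 \frac{1}{-19} \left(-20\right) - 3952} = \sqrt{- 3 \left(\left(- \frac{1}{19}\right) \left(-20\right)\right) - 3952} = \sqrt{\left(-3\right) \frac{20}{19} - 3952} = \sqrt{- \frac{60}{19} - 3952} = \sqrt{- \frac{75148}{19}} = \frac{2 i \sqrt{356953}}{19}$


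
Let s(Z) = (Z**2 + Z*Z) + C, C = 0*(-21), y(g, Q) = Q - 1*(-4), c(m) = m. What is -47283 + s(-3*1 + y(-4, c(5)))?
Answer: -47211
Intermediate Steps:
y(g, Q) = 4 + Q (y(g, Q) = Q + 4 = 4 + Q)
C = 0
s(Z) = 2*Z**2 (s(Z) = (Z**2 + Z*Z) + 0 = (Z**2 + Z**2) + 0 = 2*Z**2 + 0 = 2*Z**2)
-47283 + s(-3*1 + y(-4, c(5))) = -47283 + 2*(-3*1 + (4 + 5))**2 = -47283 + 2*(-3 + 9)**2 = -47283 + 2*6**2 = -47283 + 2*36 = -47283 + 72 = -47211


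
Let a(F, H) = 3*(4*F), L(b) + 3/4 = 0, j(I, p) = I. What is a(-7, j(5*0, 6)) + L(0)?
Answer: -339/4 ≈ -84.750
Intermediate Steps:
L(b) = -3/4 (L(b) = -3/4 + 0 = -3/4)
a(F, H) = 12*F
a(-7, j(5*0, 6)) + L(0) = 12*(-7) - 3/4 = -84 - 3/4 = -339/4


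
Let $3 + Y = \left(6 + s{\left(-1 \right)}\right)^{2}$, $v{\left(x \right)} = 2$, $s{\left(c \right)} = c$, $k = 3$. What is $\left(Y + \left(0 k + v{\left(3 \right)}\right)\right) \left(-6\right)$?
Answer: $-144$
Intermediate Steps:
$Y = 22$ ($Y = -3 + \left(6 - 1\right)^{2} = -3 + 5^{2} = -3 + 25 = 22$)
$\left(Y + \left(0 k + v{\left(3 \right)}\right)\right) \left(-6\right) = \left(22 + \left(0 \cdot 3 + 2\right)\right) \left(-6\right) = \left(22 + \left(0 + 2\right)\right) \left(-6\right) = \left(22 + 2\right) \left(-6\right) = 24 \left(-6\right) = -144$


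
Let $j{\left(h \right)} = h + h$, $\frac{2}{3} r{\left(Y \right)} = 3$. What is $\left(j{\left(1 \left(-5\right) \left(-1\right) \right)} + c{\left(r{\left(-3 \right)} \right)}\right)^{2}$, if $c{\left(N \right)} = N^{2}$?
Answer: $\frac{14641}{16} \approx 915.06$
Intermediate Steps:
$r{\left(Y \right)} = \frac{9}{2}$ ($r{\left(Y \right)} = \frac{3}{2} \cdot 3 = \frac{9}{2}$)
$j{\left(h \right)} = 2 h$
$\left(j{\left(1 \left(-5\right) \left(-1\right) \right)} + c{\left(r{\left(-3 \right)} \right)}\right)^{2} = \left(2 \cdot 1 \left(-5\right) \left(-1\right) + \left(\frac{9}{2}\right)^{2}\right)^{2} = \left(2 \left(\left(-5\right) \left(-1\right)\right) + \frac{81}{4}\right)^{2} = \left(2 \cdot 5 + \frac{81}{4}\right)^{2} = \left(10 + \frac{81}{4}\right)^{2} = \left(\frac{121}{4}\right)^{2} = \frac{14641}{16}$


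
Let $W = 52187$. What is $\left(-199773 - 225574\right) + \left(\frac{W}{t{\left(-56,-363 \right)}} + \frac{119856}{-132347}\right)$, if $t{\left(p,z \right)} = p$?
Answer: $- \frac{3159343871729}{7411432} \approx -4.2628 \cdot 10^{5}$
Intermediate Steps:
$\left(-199773 - 225574\right) + \left(\frac{W}{t{\left(-56,-363 \right)}} + \frac{119856}{-132347}\right) = \left(-199773 - 225574\right) + \left(\frac{52187}{-56} + \frac{119856}{-132347}\right) = -425347 + \left(52187 \left(- \frac{1}{56}\right) + 119856 \left(- \frac{1}{132347}\right)\right) = -425347 - \frac{6913504825}{7411432} = - \frac{3159343871729}{7411432}$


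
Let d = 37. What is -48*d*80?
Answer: -142080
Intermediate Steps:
-48*d*80 = -48*37*80 = -1776*80 = -142080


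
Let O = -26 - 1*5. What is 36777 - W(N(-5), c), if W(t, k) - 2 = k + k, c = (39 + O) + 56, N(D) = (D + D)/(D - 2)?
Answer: 36647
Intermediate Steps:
N(D) = 2*D/(-2 + D) (N(D) = (2*D)/(-2 + D) = 2*D/(-2 + D))
O = -31 (O = -26 - 5 = -31)
c = 64 (c = (39 - 31) + 56 = 8 + 56 = 64)
W(t, k) = 2 + 2*k (W(t, k) = 2 + (k + k) = 2 + 2*k)
36777 - W(N(-5), c) = 36777 - (2 + 2*64) = 36777 - (2 + 128) = 36777 - 1*130 = 36777 - 130 = 36647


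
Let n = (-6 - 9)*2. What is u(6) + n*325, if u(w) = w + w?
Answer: -9738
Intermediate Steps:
u(w) = 2*w
n = -30 (n = -15*2 = -30)
u(6) + n*325 = 2*6 - 30*325 = 12 - 9750 = -9738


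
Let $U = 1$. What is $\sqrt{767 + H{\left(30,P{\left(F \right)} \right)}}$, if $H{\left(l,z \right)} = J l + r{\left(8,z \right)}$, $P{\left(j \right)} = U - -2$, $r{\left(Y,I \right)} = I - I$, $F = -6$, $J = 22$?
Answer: $\sqrt{1427} \approx 37.776$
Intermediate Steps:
$r{\left(Y,I \right)} = 0$
$P{\left(j \right)} = 3$ ($P{\left(j \right)} = 1 - -2 = 1 + 2 = 3$)
$H{\left(l,z \right)} = 22 l$ ($H{\left(l,z \right)} = 22 l + 0 = 22 l$)
$\sqrt{767 + H{\left(30,P{\left(F \right)} \right)}} = \sqrt{767 + 22 \cdot 30} = \sqrt{767 + 660} = \sqrt{1427}$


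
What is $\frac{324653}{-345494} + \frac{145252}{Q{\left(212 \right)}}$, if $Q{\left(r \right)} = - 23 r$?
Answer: $- \frac{12941675629}{421157186} \approx -30.729$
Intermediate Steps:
$\frac{324653}{-345494} + \frac{145252}{Q{\left(212 \right)}} = \frac{324653}{-345494} + \frac{145252}{\left(-23\right) 212} = 324653 \left(- \frac{1}{345494}\right) + \frac{145252}{-4876} = - \frac{324653}{345494} + 145252 \left(- \frac{1}{4876}\right) = - \frac{324653}{345494} - \frac{36313}{1219} = - \frac{12941675629}{421157186}$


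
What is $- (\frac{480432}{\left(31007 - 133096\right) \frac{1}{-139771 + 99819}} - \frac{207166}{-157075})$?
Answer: $- \frac{3014953140262574}{16035629675} \approx -1.8802 \cdot 10^{5}$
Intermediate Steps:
$- (\frac{480432}{\left(31007 - 133096\right) \frac{1}{-139771 + 99819}} - \frac{207166}{-157075}) = - (\frac{480432}{\left(-102089\right) \frac{1}{-39952}} - - \frac{207166}{157075}) = - (\frac{480432}{\left(-102089\right) \left(- \frac{1}{39952}\right)} + \frac{207166}{157075}) = - (\frac{480432}{\frac{102089}{39952}} + \frac{207166}{157075}) = - (480432 \cdot \frac{39952}{102089} + \frac{207166}{157075}) = - (\frac{19194219264}{102089} + \frac{207166}{157075}) = \left(-1\right) \frac{3014953140262574}{16035629675} = - \frac{3014953140262574}{16035629675}$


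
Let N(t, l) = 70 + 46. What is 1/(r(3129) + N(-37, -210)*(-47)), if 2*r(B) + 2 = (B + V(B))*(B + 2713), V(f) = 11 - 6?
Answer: 1/9148961 ≈ 1.0930e-7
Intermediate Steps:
V(f) = 5
N(t, l) = 116
r(B) = -1 + (5 + B)*(2713 + B)/2 (r(B) = -1 + ((B + 5)*(B + 2713))/2 = -1 + ((5 + B)*(2713 + B))/2 = -1 + (5 + B)*(2713 + B)/2)
1/(r(3129) + N(-37, -210)*(-47)) = 1/((13563/2 + (½)*3129² + 1359*3129) + 116*(-47)) = 1/((13563/2 + (½)*9790641 + 4252311) - 5452) = 1/((13563/2 + 9790641/2 + 4252311) - 5452) = 1/(9154413 - 5452) = 1/9148961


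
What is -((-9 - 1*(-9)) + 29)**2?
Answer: -841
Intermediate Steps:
-((-9 - 1*(-9)) + 29)**2 = -((-9 + 9) + 29)**2 = -(0 + 29)**2 = -1*29**2 = -1*841 = -841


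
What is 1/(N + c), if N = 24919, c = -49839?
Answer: -1/24920 ≈ -4.0128e-5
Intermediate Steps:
1/(N + c) = 1/(24919 - 49839) = 1/(-24920) = -1/24920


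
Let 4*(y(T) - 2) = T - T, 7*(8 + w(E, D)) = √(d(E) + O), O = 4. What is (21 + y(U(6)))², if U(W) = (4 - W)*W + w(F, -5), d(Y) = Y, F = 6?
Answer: 529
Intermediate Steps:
w(E, D) = -8 + √(4 + E)/7 (w(E, D) = -8 + √(E + 4)/7 = -8 + √(4 + E)/7)
U(W) = -8 + √10/7 + W*(4 - W) (U(W) = (4 - W)*W + (-8 + √(4 + 6)/7) = W*(4 - W) + (-8 + √10/7) = -8 + √10/7 + W*(4 - W))
y(T) = 2 (y(T) = 2 + (T - T)/4 = 2 + (¼)*0 = 2 + 0 = 2)
(21 + y(U(6)))² = (21 + 2)² = 23² = 529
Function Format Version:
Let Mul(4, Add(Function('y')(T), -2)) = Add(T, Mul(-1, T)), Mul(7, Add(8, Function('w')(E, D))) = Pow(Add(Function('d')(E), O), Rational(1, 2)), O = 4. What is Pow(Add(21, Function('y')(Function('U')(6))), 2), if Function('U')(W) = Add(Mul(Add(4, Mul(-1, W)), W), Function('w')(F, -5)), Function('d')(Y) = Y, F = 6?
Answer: 529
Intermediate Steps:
Function('w')(E, D) = Add(-8, Mul(Rational(1, 7), Pow(Add(4, E), Rational(1, 2)))) (Function('w')(E, D) = Add(-8, Mul(Rational(1, 7), Pow(Add(E, 4), Rational(1, 2)))) = Add(-8, Mul(Rational(1, 7), Pow(Add(4, E), Rational(1, 2)))))
Function('U')(W) = Add(-8, Mul(Rational(1, 7), Pow(10, Rational(1, 2))), Mul(W, Add(4, Mul(-1, W)))) (Function('U')(W) = Add(Mul(Add(4, Mul(-1, W)), W), Add(-8, Mul(Rational(1, 7), Pow(Add(4, 6), Rational(1, 2))))) = Add(Mul(W, Add(4, Mul(-1, W))), Add(-8, Mul(Rational(1, 7), Pow(10, Rational(1, 2))))) = Add(-8, Mul(Rational(1, 7), Pow(10, Rational(1, 2))), Mul(W, Add(4, Mul(-1, W)))))
Function('y')(T) = 2 (Function('y')(T) = Add(2, Mul(Rational(1, 4), Add(T, Mul(-1, T)))) = Add(2, Mul(Rational(1, 4), 0)) = Add(2, 0) = 2)
Pow(Add(21, Function('y')(Function('U')(6))), 2) = Pow(Add(21, 2), 2) = Pow(23, 2) = 529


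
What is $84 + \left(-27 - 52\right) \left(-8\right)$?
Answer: $716$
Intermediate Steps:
$84 + \left(-27 - 52\right) \left(-8\right) = 84 - -632 = 84 + 632 = 716$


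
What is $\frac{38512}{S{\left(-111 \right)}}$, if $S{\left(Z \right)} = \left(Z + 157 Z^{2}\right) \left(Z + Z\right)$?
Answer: $- \frac{9628}{107352873} \approx -8.9686 \cdot 10^{-5}$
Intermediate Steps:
$S{\left(Z \right)} = 2 Z \left(Z + 157 Z^{2}\right)$ ($S{\left(Z \right)} = \left(Z + 157 Z^{2}\right) 2 Z = 2 Z \left(Z + 157 Z^{2}\right)$)
$\frac{38512}{S{\left(-111 \right)}} = \frac{38512}{\left(-111\right)^{2} \left(2 + 314 \left(-111\right)\right)} = \frac{38512}{12321 \left(2 - 34854\right)} = \frac{38512}{12321 \left(-34852\right)} = \frac{38512}{-429411492} = 38512 \left(- \frac{1}{429411492}\right) = - \frac{9628}{107352873}$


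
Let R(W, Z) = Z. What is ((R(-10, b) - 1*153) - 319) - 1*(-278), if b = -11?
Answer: -205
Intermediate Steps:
((R(-10, b) - 1*153) - 319) - 1*(-278) = ((-11 - 1*153) - 319) - 1*(-278) = ((-11 - 153) - 319) + 278 = (-164 - 319) + 278 = -483 + 278 = -205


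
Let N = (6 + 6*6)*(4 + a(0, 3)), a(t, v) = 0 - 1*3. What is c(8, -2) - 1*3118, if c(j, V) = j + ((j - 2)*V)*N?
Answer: -3614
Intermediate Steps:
a(t, v) = -3 (a(t, v) = 0 - 3 = -3)
N = 42 (N = (6 + 6*6)*(4 - 3) = (6 + 36)*1 = 42*1 = 42)
c(j, V) = j + 42*V*(-2 + j) (c(j, V) = j + ((j - 2)*V)*42 = j + ((-2 + j)*V)*42 = j + (V*(-2 + j))*42 = j + 42*V*(-2 + j))
c(8, -2) - 1*3118 = (8 - 84*(-2) + 42*(-2)*8) - 1*3118 = (8 + 168 - 672) - 3118 = -496 - 3118 = -3614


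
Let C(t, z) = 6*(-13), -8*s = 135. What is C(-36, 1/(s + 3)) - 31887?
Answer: -31965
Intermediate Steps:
s = -135/8 (s = -⅛*135 = -135/8 ≈ -16.875)
C(t, z) = -78
C(-36, 1/(s + 3)) - 31887 = -78 - 31887 = -31965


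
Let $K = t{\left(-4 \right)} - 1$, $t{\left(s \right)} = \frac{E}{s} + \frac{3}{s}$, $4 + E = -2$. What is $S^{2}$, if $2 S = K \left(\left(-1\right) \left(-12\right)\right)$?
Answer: $\frac{9}{4} \approx 2.25$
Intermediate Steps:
$E = -6$ ($E = -4 - 2 = -6$)
$t{\left(s \right)} = - \frac{3}{s}$ ($t{\left(s \right)} = - \frac{6}{s} + \frac{3}{s} = - \frac{3}{s}$)
$K = - \frac{1}{4}$ ($K = - \frac{3}{-4} - 1 = \left(-3\right) \left(- \frac{1}{4}\right) - 1 = \frac{3}{4} - 1 = - \frac{1}{4} \approx -0.25$)
$S = - \frac{3}{2}$ ($S = \frac{\left(- \frac{1}{4}\right) \left(\left(-1\right) \left(-12\right)\right)}{2} = \frac{\left(- \frac{1}{4}\right) 12}{2} = \frac{1}{2} \left(-3\right) = - \frac{3}{2} \approx -1.5$)
$S^{2} = \left(- \frac{3}{2}\right)^{2} = \frac{9}{4}$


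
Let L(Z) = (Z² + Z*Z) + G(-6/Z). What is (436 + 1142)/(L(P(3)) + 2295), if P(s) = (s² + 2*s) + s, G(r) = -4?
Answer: 1578/2939 ≈ 0.53692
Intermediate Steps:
P(s) = s² + 3*s
L(Z) = -4 + 2*Z² (L(Z) = (Z² + Z*Z) - 4 = (Z² + Z²) - 4 = 2*Z² - 4 = -4 + 2*Z²)
(436 + 1142)/(L(P(3)) + 2295) = (436 + 1142)/((-4 + 2*(3*(3 + 3))²) + 2295) = 1578/((-4 + 2*(3*6)²) + 2295) = 1578/((-4 + 2*18²) + 2295) = 1578/((-4 + 2*324) + 2295) = 1578/((-4 + 648) + 2295) = 1578/(644 + 2295) = 1578/2939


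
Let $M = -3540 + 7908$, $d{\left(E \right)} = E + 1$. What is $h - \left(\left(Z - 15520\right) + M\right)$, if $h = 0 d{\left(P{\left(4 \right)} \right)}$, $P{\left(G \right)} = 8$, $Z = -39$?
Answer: $11191$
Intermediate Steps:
$d{\left(E \right)} = 1 + E$
$h = 0$ ($h = 0 \left(1 + 8\right) = 0 \cdot 9 = 0$)
$M = 4368$
$h - \left(\left(Z - 15520\right) + M\right) = 0 - \left(\left(-39 - 15520\right) + 4368\right) = 0 - \left(-15559 + 4368\right) = 0 - -11191 = 0 + 11191 = 11191$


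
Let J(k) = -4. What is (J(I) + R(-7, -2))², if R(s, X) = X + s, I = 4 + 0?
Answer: 169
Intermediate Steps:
I = 4
(J(I) + R(-7, -2))² = (-4 + (-2 - 7))² = (-4 - 9)² = (-13)² = 169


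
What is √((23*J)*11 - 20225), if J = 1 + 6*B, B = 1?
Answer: I*√18454 ≈ 135.85*I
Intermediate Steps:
J = 7 (J = 1 + 6*1 = 1 + 6 = 7)
√((23*J)*11 - 20225) = √((23*7)*11 - 20225) = √(161*11 - 20225) = √(1771 - 20225) = √(-18454) = I*√18454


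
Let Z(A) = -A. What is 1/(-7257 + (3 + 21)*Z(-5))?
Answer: -1/7137 ≈ -0.00014011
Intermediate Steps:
1/(-7257 + (3 + 21)*Z(-5)) = 1/(-7257 + (3 + 21)*(-1*(-5))) = 1/(-7257 + 24*5) = 1/(-7257 + 120) = 1/(-7137) = -1/7137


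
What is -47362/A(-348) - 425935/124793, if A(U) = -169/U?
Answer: -2056907213983/21090017 ≈ -97530.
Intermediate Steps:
-47362/A(-348) - 425935/124793 = -47362/((-169/(-348))) - 425935/124793 = -47362/((-169*(-1/348))) - 425935*1/124793 = -47362/169/348 - 425935/124793 = -47362*348/169 - 425935/124793 = -16481976/169 - 425935/124793 = -2056907213983/21090017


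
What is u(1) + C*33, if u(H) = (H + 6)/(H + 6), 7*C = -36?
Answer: -1181/7 ≈ -168.71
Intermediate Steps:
C = -36/7 (C = (⅐)*(-36) = -36/7 ≈ -5.1429)
u(H) = 1 (u(H) = (6 + H)/(6 + H) = 1)
u(1) + C*33 = 1 - 36/7*33 = 1 - 1188/7 = -1181/7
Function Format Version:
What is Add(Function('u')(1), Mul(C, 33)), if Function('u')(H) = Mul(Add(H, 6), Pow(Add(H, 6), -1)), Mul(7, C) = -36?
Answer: Rational(-1181, 7) ≈ -168.71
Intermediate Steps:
C = Rational(-36, 7) (C = Mul(Rational(1, 7), -36) = Rational(-36, 7) ≈ -5.1429)
Function('u')(H) = 1 (Function('u')(H) = Mul(Add(6, H), Pow(Add(6, H), -1)) = 1)
Add(Function('u')(1), Mul(C, 33)) = Add(1, Mul(Rational(-36, 7), 33)) = Add(1, Rational(-1188, 7)) = Rational(-1181, 7)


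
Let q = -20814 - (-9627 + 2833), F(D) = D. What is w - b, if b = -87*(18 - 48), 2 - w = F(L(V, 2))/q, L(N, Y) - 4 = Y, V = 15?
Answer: -18282077/7010 ≈ -2608.0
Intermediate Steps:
L(N, Y) = 4 + Y
q = -14020 (q = -20814 - 1*(-6794) = -20814 + 6794 = -14020)
w = 14023/7010 (w = 2 - (4 + 2)/(-14020) = 2 - 6*(-1)/14020 = 2 - 1*(-3/7010) = 2 + 3/7010 = 14023/7010 ≈ 2.0004)
b = 2610 (b = -87*(-30) = 2610)
w - b = 14023/7010 - 1*2610 = 14023/7010 - 2610 = -18282077/7010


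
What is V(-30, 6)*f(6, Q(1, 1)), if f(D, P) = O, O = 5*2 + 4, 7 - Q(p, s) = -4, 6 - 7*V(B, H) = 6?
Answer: 0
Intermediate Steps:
V(B, H) = 0 (V(B, H) = 6/7 - ⅐*6 = 6/7 - 6/7 = 0)
Q(p, s) = 11 (Q(p, s) = 7 - 1*(-4) = 7 + 4 = 11)
O = 14 (O = 10 + 4 = 14)
f(D, P) = 14
V(-30, 6)*f(6, Q(1, 1)) = 0*14 = 0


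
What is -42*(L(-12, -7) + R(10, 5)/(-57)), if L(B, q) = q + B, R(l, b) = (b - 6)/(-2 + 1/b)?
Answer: 136528/171 ≈ 798.41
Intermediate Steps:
R(l, b) = (-6 + b)/(-2 + 1/b)
L(B, q) = B + q
-42*(L(-12, -7) + R(10, 5)/(-57)) = -42*((-12 - 7) + (5*(6 - 1*5)/(-1 + 2*5))/(-57)) = -42*(-19 + (5*(6 - 5)/(-1 + 10))*(-1/57)) = -42*(-19 + (5*1/9)*(-1/57)) = -42*(-19 + (5*(1/9)*1)*(-1/57)) = -42*(-19 + (5/9)*(-1/57)) = -42*(-19 - 5/513) = -42*(-9752/513) = 136528/171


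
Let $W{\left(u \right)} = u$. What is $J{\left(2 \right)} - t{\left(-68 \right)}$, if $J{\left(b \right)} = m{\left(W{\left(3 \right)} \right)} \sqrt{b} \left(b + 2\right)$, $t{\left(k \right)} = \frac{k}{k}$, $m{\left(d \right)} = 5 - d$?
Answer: $-1 + 8 \sqrt{2} \approx 10.314$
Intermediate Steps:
$t{\left(k \right)} = 1$
$J{\left(b \right)} = 2 \sqrt{b} \left(2 + b\right)$ ($J{\left(b \right)} = \left(5 - 3\right) \sqrt{b} \left(b + 2\right) = \left(5 - 3\right) \sqrt{b} \left(2 + b\right) = 2 \sqrt{b} \left(2 + b\right)$)
$J{\left(2 \right)} - t{\left(-68 \right)} = 2 \sqrt{2} \left(2 + 2\right) - 1 = 2 \sqrt{2} \cdot 4 - 1 = 8 \sqrt{2} - 1 = -1 + 8 \sqrt{2}$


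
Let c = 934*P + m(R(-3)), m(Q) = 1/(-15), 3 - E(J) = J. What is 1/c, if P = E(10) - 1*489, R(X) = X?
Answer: -15/6948961 ≈ -2.1586e-6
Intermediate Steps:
E(J) = 3 - J
m(Q) = -1/15
P = -496 (P = (3 - 1*10) - 1*489 = (3 - 10) - 489 = -7 - 489 = -496)
c = -6948961/15 (c = 934*(-496) - 1/15 = -463264 - 1/15 = -6948961/15 ≈ -4.6326e+5)
1/c = 1/(-6948961/15) = -15/6948961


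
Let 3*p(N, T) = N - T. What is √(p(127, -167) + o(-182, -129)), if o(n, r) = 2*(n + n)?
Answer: 3*I*√70 ≈ 25.1*I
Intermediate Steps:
o(n, r) = 4*n (o(n, r) = 2*(2*n) = 4*n)
p(N, T) = -T/3 + N/3 (p(N, T) = (N - T)/3 = -T/3 + N/3)
√(p(127, -167) + o(-182, -129)) = √((-⅓*(-167) + (⅓)*127) + 4*(-182)) = √((167/3 + 127/3) - 728) = √(98 - 728) = √(-630) = 3*I*√70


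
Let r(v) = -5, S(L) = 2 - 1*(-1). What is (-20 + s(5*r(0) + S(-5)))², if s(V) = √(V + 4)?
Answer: 382 - 120*I*√2 ≈ 382.0 - 169.71*I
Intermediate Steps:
S(L) = 3 (S(L) = 2 + 1 = 3)
s(V) = √(4 + V)
(-20 + s(5*r(0) + S(-5)))² = (-20 + √(4 + (5*(-5) + 3)))² = (-20 + √(4 + (-25 + 3)))² = (-20 + √(4 - 22))² = (-20 + √(-18))² = (-20 + 3*I*√2)²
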